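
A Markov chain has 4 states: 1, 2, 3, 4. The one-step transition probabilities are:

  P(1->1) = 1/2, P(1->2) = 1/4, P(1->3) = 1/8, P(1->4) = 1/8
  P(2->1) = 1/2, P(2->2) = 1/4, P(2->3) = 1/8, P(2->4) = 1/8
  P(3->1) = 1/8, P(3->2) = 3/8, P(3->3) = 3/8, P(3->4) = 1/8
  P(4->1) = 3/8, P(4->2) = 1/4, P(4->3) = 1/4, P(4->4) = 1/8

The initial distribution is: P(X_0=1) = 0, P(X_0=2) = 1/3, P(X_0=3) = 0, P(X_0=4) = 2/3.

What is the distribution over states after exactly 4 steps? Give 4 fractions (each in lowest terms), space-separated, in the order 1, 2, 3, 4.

Propagating the distribution step by step (d_{t+1} = d_t * P):
d_0 = (1=0, 2=1/3, 3=0, 4=2/3)
  d_1[1] = 0*1/2 + 1/3*1/2 + 0*1/8 + 2/3*3/8 = 5/12
  d_1[2] = 0*1/4 + 1/3*1/4 + 0*3/8 + 2/3*1/4 = 1/4
  d_1[3] = 0*1/8 + 1/3*1/8 + 0*3/8 + 2/3*1/4 = 5/24
  d_1[4] = 0*1/8 + 1/3*1/8 + 0*1/8 + 2/3*1/8 = 1/8
d_1 = (1=5/12, 2=1/4, 3=5/24, 4=1/8)
  d_2[1] = 5/12*1/2 + 1/4*1/2 + 5/24*1/8 + 1/8*3/8 = 13/32
  d_2[2] = 5/12*1/4 + 1/4*1/4 + 5/24*3/8 + 1/8*1/4 = 53/192
  d_2[3] = 5/12*1/8 + 1/4*1/8 + 5/24*3/8 + 1/8*1/4 = 37/192
  d_2[4] = 5/12*1/8 + 1/4*1/8 + 5/24*1/8 + 1/8*1/8 = 1/8
d_2 = (1=13/32, 2=53/192, 3=37/192, 4=1/8)
  d_3[1] = 13/32*1/2 + 53/192*1/2 + 37/192*1/8 + 1/8*3/8 = 211/512
  d_3[2] = 13/32*1/4 + 53/192*1/4 + 37/192*3/8 + 1/8*1/4 = 421/1536
  d_3[3] = 13/32*1/8 + 53/192*1/8 + 37/192*3/8 + 1/8*1/4 = 145/768
  d_3[4] = 13/32*1/8 + 53/192*1/8 + 37/192*1/8 + 1/8*1/8 = 1/8
d_3 = (1=211/512, 2=421/1536, 3=145/768, 4=1/8)
  d_4[1] = 211/512*1/2 + 421/1536*1/2 + 145/768*1/8 + 1/8*3/8 = 847/2048
  d_4[2] = 211/512*1/4 + 421/1536*1/4 + 145/768*3/8 + 1/8*1/4 = 1681/6144
  d_4[3] = 211/512*1/8 + 421/1536*1/8 + 145/768*3/8 + 1/8*1/4 = 577/3072
  d_4[4] = 211/512*1/8 + 421/1536*1/8 + 145/768*1/8 + 1/8*1/8 = 1/8
d_4 = (1=847/2048, 2=1681/6144, 3=577/3072, 4=1/8)

Answer: 847/2048 1681/6144 577/3072 1/8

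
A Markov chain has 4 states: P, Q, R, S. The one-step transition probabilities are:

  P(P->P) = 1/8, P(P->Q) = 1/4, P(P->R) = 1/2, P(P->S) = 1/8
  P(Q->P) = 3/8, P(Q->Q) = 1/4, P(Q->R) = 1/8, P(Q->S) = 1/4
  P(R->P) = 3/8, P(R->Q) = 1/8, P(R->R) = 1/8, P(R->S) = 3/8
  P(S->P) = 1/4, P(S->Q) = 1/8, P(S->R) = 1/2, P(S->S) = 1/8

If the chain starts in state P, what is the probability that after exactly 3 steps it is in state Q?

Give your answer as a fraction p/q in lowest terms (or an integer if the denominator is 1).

Computing P^3 by repeated multiplication:
P^1 =
  P: [1/8, 1/4, 1/2, 1/8]
  Q: [3/8, 1/4, 1/8, 1/4]
  R: [3/8, 1/8, 1/8, 3/8]
  S: [1/4, 1/8, 1/2, 1/8]
P^2 =
  P: [21/64, 11/64, 7/32, 9/32]
  Q: [1/4, 13/64, 23/64, 3/16]
  R: [15/64, 3/16, 13/32, 11/64]
  S: [19/64, 11/64, 17/64, 17/64]
P^3 =
  P: [33/128, 3/16, 181/512, 103/512]
  Q: [37/128, 93/512, 37/128, 123/512]
  R: [151/512, 91/512, 71/256, 1/4]
  S: [137/512, 47/256, 43/128, 109/512]

(P^3)[P -> Q] = 3/16

Answer: 3/16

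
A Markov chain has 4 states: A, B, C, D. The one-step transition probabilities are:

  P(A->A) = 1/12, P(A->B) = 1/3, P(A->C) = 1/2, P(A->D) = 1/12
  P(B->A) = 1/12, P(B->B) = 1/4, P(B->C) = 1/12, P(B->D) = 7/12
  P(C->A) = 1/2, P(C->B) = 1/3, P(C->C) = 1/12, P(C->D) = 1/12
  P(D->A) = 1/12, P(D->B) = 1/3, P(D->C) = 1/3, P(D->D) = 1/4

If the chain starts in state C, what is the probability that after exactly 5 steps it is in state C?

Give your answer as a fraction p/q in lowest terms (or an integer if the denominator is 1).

Computing P^5 by repeated multiplication:
P^1 =
  A: [1/12, 1/3, 1/2, 1/12]
  B: [1/12, 1/4, 1/12, 7/12]
  C: [1/2, 1/3, 1/12, 1/12]
  D: [1/12, 1/3, 1/3, 1/4]
P^2 =
  A: [7/24, 11/36, 5/36, 19/72]
  B: [17/144, 5/16, 19/72, 11/36]
  C: [17/144, 11/36, 5/16, 19/72]
  D: [2/9, 11/36, 13/72, 7/24]
P^3 =
  A: [61/432, 133/432, 13/48, 121/432]
  B: [167/864, 59/192, 361/1728, 251/864]
  C: [41/192, 133/432, 343/1728, 121/432]
  D: [137/864, 133/432, 215/864, 41/144]
P^4 =
  A: [113/576, 1595/5184, 275/1296, 23/81]
  B: [3533/20736, 709/2304, 613/2592, 2959/10368]
  C: [3443/20736, 1595/5184, 1675/6912, 23/81]
  D: [1939/10368, 1595/5184, 2287/10368, 41/144]
P^5 =
  A: [2671/15552, 19141/62208, 4895/20736, 8849/31104]
  B: [5657/31104, 8507/27648, 56155/248832, 35429/124416]
  C: [15287/82944, 19141/62208, 55615/248832, 8849/31104]
  D: [21803/124416, 19141/62208, 28919/124416, 2951/10368]

(P^5)[C -> C] = 55615/248832

Answer: 55615/248832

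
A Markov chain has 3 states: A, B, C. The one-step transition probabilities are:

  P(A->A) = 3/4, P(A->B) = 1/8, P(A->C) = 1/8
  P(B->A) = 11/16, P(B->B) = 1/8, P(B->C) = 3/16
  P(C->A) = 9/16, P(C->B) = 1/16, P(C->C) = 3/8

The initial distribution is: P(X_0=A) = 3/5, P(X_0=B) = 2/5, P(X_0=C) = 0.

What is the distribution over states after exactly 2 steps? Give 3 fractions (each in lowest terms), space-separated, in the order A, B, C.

Answer: 457/640 37/320 109/640

Derivation:
Propagating the distribution step by step (d_{t+1} = d_t * P):
d_0 = (A=3/5, B=2/5, C=0)
  d_1[A] = 3/5*3/4 + 2/5*11/16 + 0*9/16 = 29/40
  d_1[B] = 3/5*1/8 + 2/5*1/8 + 0*1/16 = 1/8
  d_1[C] = 3/5*1/8 + 2/5*3/16 + 0*3/8 = 3/20
d_1 = (A=29/40, B=1/8, C=3/20)
  d_2[A] = 29/40*3/4 + 1/8*11/16 + 3/20*9/16 = 457/640
  d_2[B] = 29/40*1/8 + 1/8*1/8 + 3/20*1/16 = 37/320
  d_2[C] = 29/40*1/8 + 1/8*3/16 + 3/20*3/8 = 109/640
d_2 = (A=457/640, B=37/320, C=109/640)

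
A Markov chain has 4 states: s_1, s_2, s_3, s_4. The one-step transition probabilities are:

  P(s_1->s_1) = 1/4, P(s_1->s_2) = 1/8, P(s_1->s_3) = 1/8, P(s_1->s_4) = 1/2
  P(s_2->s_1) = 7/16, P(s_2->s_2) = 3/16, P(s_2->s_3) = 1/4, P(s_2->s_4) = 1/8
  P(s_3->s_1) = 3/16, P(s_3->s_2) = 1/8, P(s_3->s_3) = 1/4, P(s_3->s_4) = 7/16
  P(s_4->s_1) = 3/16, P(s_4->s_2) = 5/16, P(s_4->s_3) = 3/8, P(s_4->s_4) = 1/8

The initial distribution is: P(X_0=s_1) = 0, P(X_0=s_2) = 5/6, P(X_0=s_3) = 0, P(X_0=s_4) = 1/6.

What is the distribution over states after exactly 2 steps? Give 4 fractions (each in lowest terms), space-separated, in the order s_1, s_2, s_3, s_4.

Answer: 203/768 31/192 83/384 275/768

Derivation:
Propagating the distribution step by step (d_{t+1} = d_t * P):
d_0 = (s_1=0, s_2=5/6, s_3=0, s_4=1/6)
  d_1[s_1] = 0*1/4 + 5/6*7/16 + 0*3/16 + 1/6*3/16 = 19/48
  d_1[s_2] = 0*1/8 + 5/6*3/16 + 0*1/8 + 1/6*5/16 = 5/24
  d_1[s_3] = 0*1/8 + 5/6*1/4 + 0*1/4 + 1/6*3/8 = 13/48
  d_1[s_4] = 0*1/2 + 5/6*1/8 + 0*7/16 + 1/6*1/8 = 1/8
d_1 = (s_1=19/48, s_2=5/24, s_3=13/48, s_4=1/8)
  d_2[s_1] = 19/48*1/4 + 5/24*7/16 + 13/48*3/16 + 1/8*3/16 = 203/768
  d_2[s_2] = 19/48*1/8 + 5/24*3/16 + 13/48*1/8 + 1/8*5/16 = 31/192
  d_2[s_3] = 19/48*1/8 + 5/24*1/4 + 13/48*1/4 + 1/8*3/8 = 83/384
  d_2[s_4] = 19/48*1/2 + 5/24*1/8 + 13/48*7/16 + 1/8*1/8 = 275/768
d_2 = (s_1=203/768, s_2=31/192, s_3=83/384, s_4=275/768)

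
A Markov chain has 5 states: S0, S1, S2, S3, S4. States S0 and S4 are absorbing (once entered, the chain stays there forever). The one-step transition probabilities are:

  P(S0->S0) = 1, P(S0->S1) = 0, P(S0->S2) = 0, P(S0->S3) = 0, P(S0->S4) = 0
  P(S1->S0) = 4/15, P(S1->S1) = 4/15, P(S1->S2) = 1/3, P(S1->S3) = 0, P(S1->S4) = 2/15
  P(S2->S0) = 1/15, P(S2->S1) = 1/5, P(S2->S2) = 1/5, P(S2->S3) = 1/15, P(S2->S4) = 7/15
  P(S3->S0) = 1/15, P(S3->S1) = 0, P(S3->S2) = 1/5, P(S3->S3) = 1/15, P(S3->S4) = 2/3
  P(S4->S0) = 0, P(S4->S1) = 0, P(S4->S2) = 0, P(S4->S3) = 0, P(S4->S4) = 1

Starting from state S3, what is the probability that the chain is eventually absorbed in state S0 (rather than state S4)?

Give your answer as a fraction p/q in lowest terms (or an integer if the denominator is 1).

Let a_i = P(absorbed in S0 | start in state i).
Boundary conditions: a_S0 = 1, a_S4 = 0.
For each transient state i, a_i = sum_j P(i->j) * a_j:
  a_S1 = 4/15*a_S0 + 4/15*a_S1 + 1/3*a_S2 + 0*a_S3 + 2/15*a_S4
  a_S2 = 1/15*a_S0 + 1/5*a_S1 + 1/5*a_S2 + 1/15*a_S3 + 7/15*a_S4
  a_S3 = 1/15*a_S0 + 0*a_S1 + 1/5*a_S2 + 1/15*a_S3 + 2/3*a_S4

Substituting a_S0 = 1 and a_S4 = 0, rearrange to (I - Q) a = r where r[i] = P(i -> S0):
  [11/15, -1/3, 0] . (a_S1, a_S2, a_S3) = 4/15
  [-1/5, 4/5, -1/15] . (a_S1, a_S2, a_S3) = 1/15
  [0, -1/5, 14/15] . (a_S1, a_S2, a_S3) = 1/15

Solving yields:
  a_S1 = 49/107
  a_S2 = 111/535
  a_S3 = 62/535

Starting state is S3, so the absorption probability is a_S3 = 62/535.

Answer: 62/535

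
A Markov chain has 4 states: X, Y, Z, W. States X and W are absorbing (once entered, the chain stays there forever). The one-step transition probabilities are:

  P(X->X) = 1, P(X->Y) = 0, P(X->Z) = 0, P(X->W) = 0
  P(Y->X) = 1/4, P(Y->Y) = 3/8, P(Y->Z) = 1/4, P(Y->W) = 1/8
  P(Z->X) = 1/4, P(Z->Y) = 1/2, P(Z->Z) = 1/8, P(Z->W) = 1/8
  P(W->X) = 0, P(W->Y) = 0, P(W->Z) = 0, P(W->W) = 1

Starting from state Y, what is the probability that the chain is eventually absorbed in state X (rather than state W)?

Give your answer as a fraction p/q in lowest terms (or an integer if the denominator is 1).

Answer: 2/3

Derivation:
Let a_i = P(absorbed in X | start in state i).
Boundary conditions: a_X = 1, a_W = 0.
For each transient state i, a_i = sum_j P(i->j) * a_j:
  a_Y = 1/4*a_X + 3/8*a_Y + 1/4*a_Z + 1/8*a_W
  a_Z = 1/4*a_X + 1/2*a_Y + 1/8*a_Z + 1/8*a_W

Substituting a_X = 1 and a_W = 0, rearrange to (I - Q) a = r where r[i] = P(i -> X):
  [5/8, -1/4] . (a_Y, a_Z) = 1/4
  [-1/2, 7/8] . (a_Y, a_Z) = 1/4

Solving yields:
  a_Y = 2/3
  a_Z = 2/3

Starting state is Y, so the absorption probability is a_Y = 2/3.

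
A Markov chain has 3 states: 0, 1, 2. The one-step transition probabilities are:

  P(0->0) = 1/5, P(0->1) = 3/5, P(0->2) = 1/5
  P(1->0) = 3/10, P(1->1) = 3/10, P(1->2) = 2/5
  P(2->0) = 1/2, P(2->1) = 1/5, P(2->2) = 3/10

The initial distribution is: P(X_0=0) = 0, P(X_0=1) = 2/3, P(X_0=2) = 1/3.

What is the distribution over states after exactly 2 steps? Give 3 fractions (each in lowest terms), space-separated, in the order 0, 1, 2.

Answer: 101/300 28/75 29/100

Derivation:
Propagating the distribution step by step (d_{t+1} = d_t * P):
d_0 = (0=0, 1=2/3, 2=1/3)
  d_1[0] = 0*1/5 + 2/3*3/10 + 1/3*1/2 = 11/30
  d_1[1] = 0*3/5 + 2/3*3/10 + 1/3*1/5 = 4/15
  d_1[2] = 0*1/5 + 2/3*2/5 + 1/3*3/10 = 11/30
d_1 = (0=11/30, 1=4/15, 2=11/30)
  d_2[0] = 11/30*1/5 + 4/15*3/10 + 11/30*1/2 = 101/300
  d_2[1] = 11/30*3/5 + 4/15*3/10 + 11/30*1/5 = 28/75
  d_2[2] = 11/30*1/5 + 4/15*2/5 + 11/30*3/10 = 29/100
d_2 = (0=101/300, 1=28/75, 2=29/100)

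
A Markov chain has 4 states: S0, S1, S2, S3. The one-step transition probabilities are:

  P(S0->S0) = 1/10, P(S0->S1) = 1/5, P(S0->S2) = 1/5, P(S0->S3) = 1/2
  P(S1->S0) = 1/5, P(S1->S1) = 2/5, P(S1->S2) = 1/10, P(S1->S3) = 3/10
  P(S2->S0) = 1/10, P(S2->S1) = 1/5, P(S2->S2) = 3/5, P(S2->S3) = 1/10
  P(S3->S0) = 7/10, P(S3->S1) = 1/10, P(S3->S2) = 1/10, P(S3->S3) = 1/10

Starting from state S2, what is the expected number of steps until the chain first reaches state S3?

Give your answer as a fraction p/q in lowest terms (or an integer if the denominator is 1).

Let h_i = expected steps to first reach S3 from state i.
Boundary: h_S3 = 0.
First-step equations for the other states:
  h_S0 = 1 + 1/10*h_S0 + 1/5*h_S1 + 1/5*h_S2 + 1/2*h_S3
  h_S1 = 1 + 1/5*h_S0 + 2/5*h_S1 + 1/10*h_S2 + 3/10*h_S3
  h_S2 = 1 + 1/10*h_S0 + 1/5*h_S1 + 3/5*h_S2 + 1/10*h_S3

Substituting h_S3 = 0 and rearranging gives the linear system (I - Q) h = 1:
  [9/10, -1/5, -1/5] . (h_S0, h_S1, h_S2) = 1
  [-1/5, 3/5, -1/10] . (h_S0, h_S1, h_S2) = 1
  [-1/10, -1/5, 2/5] . (h_S0, h_S1, h_S2) = 1

Solving yields:
  h_S0 = 3
  h_S1 = 7/2
  h_S2 = 5

Starting state is S2, so the expected hitting time is h_S2 = 5.

Answer: 5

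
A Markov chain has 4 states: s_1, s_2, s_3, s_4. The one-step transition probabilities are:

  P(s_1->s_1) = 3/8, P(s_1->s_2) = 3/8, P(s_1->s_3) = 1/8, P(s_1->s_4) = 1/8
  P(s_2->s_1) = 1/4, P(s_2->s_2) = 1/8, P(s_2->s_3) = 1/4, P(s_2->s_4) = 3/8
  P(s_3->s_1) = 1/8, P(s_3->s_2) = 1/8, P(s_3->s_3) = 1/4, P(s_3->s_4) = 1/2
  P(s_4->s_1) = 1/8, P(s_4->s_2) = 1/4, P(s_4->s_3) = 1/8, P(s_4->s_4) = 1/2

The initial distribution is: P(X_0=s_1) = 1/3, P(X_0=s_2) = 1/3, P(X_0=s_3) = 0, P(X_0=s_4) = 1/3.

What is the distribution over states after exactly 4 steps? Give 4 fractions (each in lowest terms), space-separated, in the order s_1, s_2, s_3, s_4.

Answer: 631/3072 1387/6144 359/2048 403/1024

Derivation:
Propagating the distribution step by step (d_{t+1} = d_t * P):
d_0 = (s_1=1/3, s_2=1/3, s_3=0, s_4=1/3)
  d_1[s_1] = 1/3*3/8 + 1/3*1/4 + 0*1/8 + 1/3*1/8 = 1/4
  d_1[s_2] = 1/3*3/8 + 1/3*1/8 + 0*1/8 + 1/3*1/4 = 1/4
  d_1[s_3] = 1/3*1/8 + 1/3*1/4 + 0*1/4 + 1/3*1/8 = 1/6
  d_1[s_4] = 1/3*1/8 + 1/3*3/8 + 0*1/2 + 1/3*1/2 = 1/3
d_1 = (s_1=1/4, s_2=1/4, s_3=1/6, s_4=1/3)
  d_2[s_1] = 1/4*3/8 + 1/4*1/4 + 1/6*1/8 + 1/3*1/8 = 7/32
  d_2[s_2] = 1/4*3/8 + 1/4*1/8 + 1/6*1/8 + 1/3*1/4 = 11/48
  d_2[s_3] = 1/4*1/8 + 1/4*1/4 + 1/6*1/4 + 1/3*1/8 = 17/96
  d_2[s_4] = 1/4*1/8 + 1/4*3/8 + 1/6*1/2 + 1/3*1/2 = 3/8
d_2 = (s_1=7/32, s_2=11/48, s_3=17/96, s_4=3/8)
  d_3[s_1] = 7/32*3/8 + 11/48*1/4 + 17/96*1/8 + 3/8*1/8 = 5/24
  d_3[s_2] = 7/32*3/8 + 11/48*1/8 + 17/96*1/8 + 3/8*1/4 = 29/128
  d_3[s_3] = 7/32*1/8 + 11/48*1/4 + 17/96*1/4 + 3/8*1/8 = 45/256
  d_3[s_4] = 7/32*1/8 + 11/48*3/8 + 17/96*1/2 + 3/8*1/2 = 299/768
d_3 = (s_1=5/24, s_2=29/128, s_3=45/256, s_4=299/768)
  d_4[s_1] = 5/24*3/8 + 29/128*1/4 + 45/256*1/8 + 299/768*1/8 = 631/3072
  d_4[s_2] = 5/24*3/8 + 29/128*1/8 + 45/256*1/8 + 299/768*1/4 = 1387/6144
  d_4[s_3] = 5/24*1/8 + 29/128*1/4 + 45/256*1/4 + 299/768*1/8 = 359/2048
  d_4[s_4] = 5/24*1/8 + 29/128*3/8 + 45/256*1/2 + 299/768*1/2 = 403/1024
d_4 = (s_1=631/3072, s_2=1387/6144, s_3=359/2048, s_4=403/1024)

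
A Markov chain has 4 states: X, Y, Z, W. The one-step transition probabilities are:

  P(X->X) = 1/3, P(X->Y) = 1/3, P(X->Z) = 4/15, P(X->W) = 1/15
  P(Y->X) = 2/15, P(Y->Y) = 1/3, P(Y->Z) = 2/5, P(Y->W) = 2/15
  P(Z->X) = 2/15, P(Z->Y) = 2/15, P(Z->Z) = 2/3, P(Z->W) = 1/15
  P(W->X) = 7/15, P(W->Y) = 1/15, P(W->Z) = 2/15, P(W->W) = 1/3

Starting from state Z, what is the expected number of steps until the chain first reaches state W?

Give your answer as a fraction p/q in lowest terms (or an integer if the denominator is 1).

Let h_i = expected steps to first reach W from state i.
Boundary: h_W = 0.
First-step equations for the other states:
  h_X = 1 + 1/3*h_X + 1/3*h_Y + 4/15*h_Z + 1/15*h_W
  h_Y = 1 + 2/15*h_X + 1/3*h_Y + 2/5*h_Z + 2/15*h_W
  h_Z = 1 + 2/15*h_X + 2/15*h_Y + 2/3*h_Z + 1/15*h_W

Substituting h_W = 0 and rearranging gives the linear system (I - Q) h = 1:
  [2/3, -1/3, -4/15] . (h_X, h_Y, h_Z) = 1
  [-2/15, 2/3, -2/5] . (h_X, h_Y, h_Z) = 1
  [-2/15, -2/15, 1/3] . (h_X, h_Y, h_Z) = 1

Solving yields:
  h_X = 705/58
  h_Y = 330/29
  h_Z = 360/29

Starting state is Z, so the expected hitting time is h_Z = 360/29.

Answer: 360/29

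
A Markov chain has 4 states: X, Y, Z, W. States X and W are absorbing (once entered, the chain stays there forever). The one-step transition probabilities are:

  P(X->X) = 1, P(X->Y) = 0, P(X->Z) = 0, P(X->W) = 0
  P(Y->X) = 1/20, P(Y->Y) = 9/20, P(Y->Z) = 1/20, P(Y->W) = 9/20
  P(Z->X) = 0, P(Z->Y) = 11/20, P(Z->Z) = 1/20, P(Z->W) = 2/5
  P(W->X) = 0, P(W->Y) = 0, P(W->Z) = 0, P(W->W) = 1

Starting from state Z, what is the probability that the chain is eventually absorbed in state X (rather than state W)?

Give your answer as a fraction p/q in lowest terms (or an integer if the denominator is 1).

Answer: 1/18

Derivation:
Let a_i = P(absorbed in X | start in state i).
Boundary conditions: a_X = 1, a_W = 0.
For each transient state i, a_i = sum_j P(i->j) * a_j:
  a_Y = 1/20*a_X + 9/20*a_Y + 1/20*a_Z + 9/20*a_W
  a_Z = 0*a_X + 11/20*a_Y + 1/20*a_Z + 2/5*a_W

Substituting a_X = 1 and a_W = 0, rearrange to (I - Q) a = r where r[i] = P(i -> X):
  [11/20, -1/20] . (a_Y, a_Z) = 1/20
  [-11/20, 19/20] . (a_Y, a_Z) = 0

Solving yields:
  a_Y = 19/198
  a_Z = 1/18

Starting state is Z, so the absorption probability is a_Z = 1/18.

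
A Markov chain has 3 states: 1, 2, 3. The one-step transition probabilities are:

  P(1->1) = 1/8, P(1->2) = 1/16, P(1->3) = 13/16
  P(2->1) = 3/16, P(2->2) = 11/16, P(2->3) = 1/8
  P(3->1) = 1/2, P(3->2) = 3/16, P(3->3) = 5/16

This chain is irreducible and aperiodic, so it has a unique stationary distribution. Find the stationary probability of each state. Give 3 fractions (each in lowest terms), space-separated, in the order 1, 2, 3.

The stationary distribution satisfies pi = pi * P, i.e.:
  pi_1 = 1/8*pi_1 + 3/16*pi_2 + 1/2*pi_3
  pi_2 = 1/16*pi_1 + 11/16*pi_2 + 3/16*pi_3
  pi_3 = 13/16*pi_1 + 1/8*pi_2 + 5/16*pi_3
with normalization: pi_1 + pi_2 + pi_3 = 1.

Using the first 2 balance equations plus normalization, the linear system A*pi = b is:
  [-7/8, 3/16, 1/2] . pi = 0
  [1/16, -5/16, 3/16] . pi = 0
  [1, 1, 1] . pi = 1

Solving yields:
  pi_1 = 49/166
  pi_2 = 25/83
  pi_3 = 67/166

Verification (pi * P):
  49/166*1/8 + 25/83*3/16 + 67/166*1/2 = 49/166 = pi_1  (ok)
  49/166*1/16 + 25/83*11/16 + 67/166*3/16 = 25/83 = pi_2  (ok)
  49/166*13/16 + 25/83*1/8 + 67/166*5/16 = 67/166 = pi_3  (ok)

Answer: 49/166 25/83 67/166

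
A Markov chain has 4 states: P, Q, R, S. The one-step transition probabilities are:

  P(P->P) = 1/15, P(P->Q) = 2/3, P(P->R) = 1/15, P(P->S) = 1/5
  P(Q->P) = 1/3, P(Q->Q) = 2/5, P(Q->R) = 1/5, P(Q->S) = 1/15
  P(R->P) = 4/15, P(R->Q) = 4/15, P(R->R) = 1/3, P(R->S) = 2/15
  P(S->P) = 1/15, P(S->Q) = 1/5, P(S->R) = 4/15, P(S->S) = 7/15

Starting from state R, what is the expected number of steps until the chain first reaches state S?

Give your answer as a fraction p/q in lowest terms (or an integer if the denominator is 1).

Answer: 855/104

Derivation:
Let h_i = expected steps to first reach S from state i.
Boundary: h_S = 0.
First-step equations for the other states:
  h_P = 1 + 1/15*h_P + 2/3*h_Q + 1/15*h_R + 1/5*h_S
  h_Q = 1 + 1/3*h_P + 2/5*h_Q + 1/5*h_R + 1/15*h_S
  h_R = 1 + 4/15*h_P + 4/15*h_Q + 1/3*h_R + 2/15*h_S

Substituting h_S = 0 and rearranging gives the linear system (I - Q) h = 1:
  [14/15, -2/3, -1/15] . (h_P, h_Q, h_R) = 1
  [-1/3, 3/5, -1/5] . (h_P, h_Q, h_R) = 1
  [-4/15, -4/15, 2/3] . (h_P, h_Q, h_R) = 1

Solving yields:
  h_P = 255/32
  h_Q = 3675/416
  h_R = 855/104

Starting state is R, so the expected hitting time is h_R = 855/104.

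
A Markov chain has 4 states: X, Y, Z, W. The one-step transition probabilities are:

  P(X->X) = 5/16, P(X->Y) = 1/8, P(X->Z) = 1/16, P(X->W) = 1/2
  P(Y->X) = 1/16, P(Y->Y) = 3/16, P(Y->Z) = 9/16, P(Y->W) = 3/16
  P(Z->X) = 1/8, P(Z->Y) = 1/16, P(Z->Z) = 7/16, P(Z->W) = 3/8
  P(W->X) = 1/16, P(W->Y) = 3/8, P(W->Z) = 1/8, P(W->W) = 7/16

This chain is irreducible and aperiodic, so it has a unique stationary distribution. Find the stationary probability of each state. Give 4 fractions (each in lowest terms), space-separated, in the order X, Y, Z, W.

Answer: 324/2975 631/2975 913/2975 1107/2975

Derivation:
The stationary distribution satisfies pi = pi * P, i.e.:
  pi_X = 5/16*pi_X + 1/16*pi_Y + 1/8*pi_Z + 1/16*pi_W
  pi_Y = 1/8*pi_X + 3/16*pi_Y + 1/16*pi_Z + 3/8*pi_W
  pi_Z = 1/16*pi_X + 9/16*pi_Y + 7/16*pi_Z + 1/8*pi_W
  pi_W = 1/2*pi_X + 3/16*pi_Y + 3/8*pi_Z + 7/16*pi_W
with normalization: pi_X + pi_Y + pi_Z + pi_W = 1.

Using the first 3 balance equations plus normalization, the linear system A*pi = b is:
  [-11/16, 1/16, 1/8, 1/16] . pi = 0
  [1/8, -13/16, 1/16, 3/8] . pi = 0
  [1/16, 9/16, -9/16, 1/8] . pi = 0
  [1, 1, 1, 1] . pi = 1

Solving yields:
  pi_X = 324/2975
  pi_Y = 631/2975
  pi_Z = 913/2975
  pi_W = 1107/2975

Verification (pi * P):
  324/2975*5/16 + 631/2975*1/16 + 913/2975*1/8 + 1107/2975*1/16 = 324/2975 = pi_X  (ok)
  324/2975*1/8 + 631/2975*3/16 + 913/2975*1/16 + 1107/2975*3/8 = 631/2975 = pi_Y  (ok)
  324/2975*1/16 + 631/2975*9/16 + 913/2975*7/16 + 1107/2975*1/8 = 913/2975 = pi_Z  (ok)
  324/2975*1/2 + 631/2975*3/16 + 913/2975*3/8 + 1107/2975*7/16 = 1107/2975 = pi_W  (ok)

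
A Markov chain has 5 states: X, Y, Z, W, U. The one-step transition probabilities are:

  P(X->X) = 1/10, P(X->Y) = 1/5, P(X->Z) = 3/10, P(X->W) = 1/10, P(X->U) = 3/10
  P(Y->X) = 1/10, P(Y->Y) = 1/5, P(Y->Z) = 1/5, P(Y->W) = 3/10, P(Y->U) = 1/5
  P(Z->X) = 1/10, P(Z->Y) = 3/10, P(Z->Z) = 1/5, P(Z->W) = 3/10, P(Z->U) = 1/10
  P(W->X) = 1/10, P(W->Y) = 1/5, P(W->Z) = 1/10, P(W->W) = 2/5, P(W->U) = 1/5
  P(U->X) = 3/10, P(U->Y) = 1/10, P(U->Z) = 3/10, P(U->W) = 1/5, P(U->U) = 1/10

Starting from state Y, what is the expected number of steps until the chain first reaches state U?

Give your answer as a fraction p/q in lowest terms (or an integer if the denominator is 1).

Let h_i = expected steps to first reach U from state i.
Boundary: h_U = 0.
First-step equations for the other states:
  h_X = 1 + 1/10*h_X + 1/5*h_Y + 3/10*h_Z + 1/10*h_W + 3/10*h_U
  h_Y = 1 + 1/10*h_X + 1/5*h_Y + 1/5*h_Z + 3/10*h_W + 1/5*h_U
  h_Z = 1 + 1/10*h_X + 3/10*h_Y + 1/5*h_Z + 3/10*h_W + 1/10*h_U
  h_W = 1 + 1/10*h_X + 1/5*h_Y + 1/10*h_Z + 2/5*h_W + 1/5*h_U

Substituting h_U = 0 and rearranging gives the linear system (I - Q) h = 1:
  [9/10, -1/5, -3/10, -1/10] . (h_X, h_Y, h_Z, h_W) = 1
  [-1/10, 4/5, -1/5, -3/10] . (h_X, h_Y, h_Z, h_W) = 1
  [-1/10, -3/10, 4/5, -3/10] . (h_X, h_Y, h_Z, h_W) = 1
  [-1/10, -1/5, -1/10, 3/5] . (h_X, h_Y, h_Z, h_W) = 1

Solving yields:
  h_X = 8210/1729
  h_Y = 9000/1729
  h_Z = 9900/1729
  h_W = 8900/1729

Starting state is Y, so the expected hitting time is h_Y = 9000/1729.

Answer: 9000/1729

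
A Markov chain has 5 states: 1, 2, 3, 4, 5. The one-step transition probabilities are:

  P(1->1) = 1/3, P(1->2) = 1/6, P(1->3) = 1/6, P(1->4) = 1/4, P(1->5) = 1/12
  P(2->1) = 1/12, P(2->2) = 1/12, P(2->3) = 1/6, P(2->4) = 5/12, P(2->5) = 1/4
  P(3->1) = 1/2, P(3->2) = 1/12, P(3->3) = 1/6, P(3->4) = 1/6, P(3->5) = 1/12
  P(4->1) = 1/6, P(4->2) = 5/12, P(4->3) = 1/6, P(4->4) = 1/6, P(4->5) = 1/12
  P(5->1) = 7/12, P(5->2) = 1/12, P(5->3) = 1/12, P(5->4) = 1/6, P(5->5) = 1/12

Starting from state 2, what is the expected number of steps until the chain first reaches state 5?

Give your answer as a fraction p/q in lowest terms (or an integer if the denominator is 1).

Answer: 4932/683

Derivation:
Let h_i = expected steps to first reach 5 from state i.
Boundary: h_5 = 0.
First-step equations for the other states:
  h_1 = 1 + 1/3*h_1 + 1/6*h_2 + 1/6*h_3 + 1/4*h_4 + 1/12*h_5
  h_2 = 1 + 1/12*h_1 + 1/12*h_2 + 1/6*h_3 + 5/12*h_4 + 1/4*h_5
  h_3 = 1 + 1/2*h_1 + 1/12*h_2 + 1/6*h_3 + 1/6*h_4 + 1/12*h_5
  h_4 = 1 + 1/6*h_1 + 5/12*h_2 + 1/6*h_3 + 1/6*h_4 + 1/12*h_5

Substituting h_5 = 0 and rearranging gives the linear system (I - Q) h = 1:
  [2/3, -1/6, -1/6, -1/4] . (h_1, h_2, h_3, h_4) = 1
  [-1/12, 11/12, -1/6, -5/12] . (h_1, h_2, h_3, h_4) = 1
  [-1/2, -1/12, 5/6, -1/6] . (h_1, h_2, h_3, h_4) = 1
  [-1/6, -5/12, -1/6, 5/6] . (h_1, h_2, h_3, h_4) = 1

Solving yields:
  h_1 = 5868/683
  h_2 = 4932/683
  h_3 = 5964/683
  h_4 = 5652/683

Starting state is 2, so the expected hitting time is h_2 = 4932/683.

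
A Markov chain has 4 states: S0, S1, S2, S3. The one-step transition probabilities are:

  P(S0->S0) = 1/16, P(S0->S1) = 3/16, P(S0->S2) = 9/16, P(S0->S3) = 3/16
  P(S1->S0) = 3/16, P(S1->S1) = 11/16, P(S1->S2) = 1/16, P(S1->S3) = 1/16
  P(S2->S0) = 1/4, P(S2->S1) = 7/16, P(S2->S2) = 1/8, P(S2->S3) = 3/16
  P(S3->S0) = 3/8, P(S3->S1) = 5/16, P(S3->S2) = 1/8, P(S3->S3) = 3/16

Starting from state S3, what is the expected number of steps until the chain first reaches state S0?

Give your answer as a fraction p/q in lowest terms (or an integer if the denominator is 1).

Answer: 432/115

Derivation:
Let h_i = expected steps to first reach S0 from state i.
Boundary: h_S0 = 0.
First-step equations for the other states:
  h_S1 = 1 + 3/16*h_S0 + 11/16*h_S1 + 1/16*h_S2 + 1/16*h_S3
  h_S2 = 1 + 1/4*h_S0 + 7/16*h_S1 + 1/8*h_S2 + 3/16*h_S3
  h_S3 = 1 + 3/8*h_S0 + 5/16*h_S1 + 1/8*h_S2 + 3/16*h_S3

Substituting h_S0 = 0 and rearranging gives the linear system (I - Q) h = 1:
  [5/16, -1/16, -1/16] . (h_S1, h_S2, h_S3) = 1
  [-7/16, 7/8, -3/16] . (h_S1, h_S2, h_S3) = 1
  [-5/16, -1/8, 13/16] . (h_S1, h_S2, h_S3) = 1

Solving yields:
  h_S1 = 1664/345
  h_S2 = 1504/345
  h_S3 = 432/115

Starting state is S3, so the expected hitting time is h_S3 = 432/115.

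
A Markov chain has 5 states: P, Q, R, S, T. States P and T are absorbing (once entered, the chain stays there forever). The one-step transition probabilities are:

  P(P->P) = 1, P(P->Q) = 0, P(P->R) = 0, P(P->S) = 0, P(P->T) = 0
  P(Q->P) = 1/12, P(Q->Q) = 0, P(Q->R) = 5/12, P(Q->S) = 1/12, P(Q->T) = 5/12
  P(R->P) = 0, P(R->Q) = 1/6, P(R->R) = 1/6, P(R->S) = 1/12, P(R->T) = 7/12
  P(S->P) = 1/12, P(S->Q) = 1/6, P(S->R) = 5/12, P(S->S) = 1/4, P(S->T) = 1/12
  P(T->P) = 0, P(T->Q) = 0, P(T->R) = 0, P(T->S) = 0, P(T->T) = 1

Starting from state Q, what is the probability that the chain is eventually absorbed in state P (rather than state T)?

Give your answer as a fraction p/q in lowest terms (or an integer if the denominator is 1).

Answer: 10/89

Derivation:
Let a_i = P(absorbed in P | start in state i).
Boundary conditions: a_P = 1, a_T = 0.
For each transient state i, a_i = sum_j P(i->j) * a_j:
  a_Q = 1/12*a_P + 0*a_Q + 5/12*a_R + 1/12*a_S + 5/12*a_T
  a_R = 0*a_P + 1/6*a_Q + 1/6*a_R + 1/12*a_S + 7/12*a_T
  a_S = 1/12*a_P + 1/6*a_Q + 5/12*a_R + 1/4*a_S + 1/12*a_T

Substituting a_P = 1 and a_T = 0, rearrange to (I - Q) a = r where r[i] = P(i -> P):
  [1, -5/12, -1/12] . (a_Q, a_R, a_S) = 1/12
  [-1/6, 5/6, -1/12] . (a_Q, a_R, a_S) = 0
  [-1/6, -5/12, 3/4] . (a_Q, a_R, a_S) = 1/12

Solving yields:
  a_Q = 10/89
  a_R = 17/445
  a_S = 14/89

Starting state is Q, so the absorption probability is a_Q = 10/89.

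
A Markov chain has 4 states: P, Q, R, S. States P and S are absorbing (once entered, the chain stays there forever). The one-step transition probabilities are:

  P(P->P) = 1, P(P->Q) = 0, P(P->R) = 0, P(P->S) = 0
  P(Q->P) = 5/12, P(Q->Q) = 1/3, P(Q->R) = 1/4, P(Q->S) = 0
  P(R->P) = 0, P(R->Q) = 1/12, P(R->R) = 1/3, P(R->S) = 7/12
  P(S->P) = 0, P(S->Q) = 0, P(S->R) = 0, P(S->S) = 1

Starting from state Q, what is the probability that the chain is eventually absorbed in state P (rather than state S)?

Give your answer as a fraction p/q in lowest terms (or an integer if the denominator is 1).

Let a_i = P(absorbed in P | start in state i).
Boundary conditions: a_P = 1, a_S = 0.
For each transient state i, a_i = sum_j P(i->j) * a_j:
  a_Q = 5/12*a_P + 1/3*a_Q + 1/4*a_R + 0*a_S
  a_R = 0*a_P + 1/12*a_Q + 1/3*a_R + 7/12*a_S

Substituting a_P = 1 and a_S = 0, rearrange to (I - Q) a = r where r[i] = P(i -> P):
  [2/3, -1/4] . (a_Q, a_R) = 5/12
  [-1/12, 2/3] . (a_Q, a_R) = 0

Solving yields:
  a_Q = 40/61
  a_R = 5/61

Starting state is Q, so the absorption probability is a_Q = 40/61.

Answer: 40/61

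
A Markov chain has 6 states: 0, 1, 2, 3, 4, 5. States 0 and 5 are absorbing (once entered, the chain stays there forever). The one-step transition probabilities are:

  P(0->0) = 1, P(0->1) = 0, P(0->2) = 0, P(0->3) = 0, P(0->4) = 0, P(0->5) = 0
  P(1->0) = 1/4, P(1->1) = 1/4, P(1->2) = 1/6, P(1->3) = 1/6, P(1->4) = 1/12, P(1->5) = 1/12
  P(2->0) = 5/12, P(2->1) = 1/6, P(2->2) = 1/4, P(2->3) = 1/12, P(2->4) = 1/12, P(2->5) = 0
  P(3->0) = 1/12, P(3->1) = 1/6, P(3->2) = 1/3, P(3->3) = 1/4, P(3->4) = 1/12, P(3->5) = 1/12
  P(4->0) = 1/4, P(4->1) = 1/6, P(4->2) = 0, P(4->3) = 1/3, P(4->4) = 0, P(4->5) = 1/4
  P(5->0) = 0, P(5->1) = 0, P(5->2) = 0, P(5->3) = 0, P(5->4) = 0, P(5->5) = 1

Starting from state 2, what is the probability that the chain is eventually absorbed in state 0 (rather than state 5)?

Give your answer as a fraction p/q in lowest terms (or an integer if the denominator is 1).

Let a_i = P(absorbed in 0 | start in state i).
Boundary conditions: a_0 = 1, a_5 = 0.
For each transient state i, a_i = sum_j P(i->j) * a_j:
  a_1 = 1/4*a_0 + 1/4*a_1 + 1/6*a_2 + 1/6*a_3 + 1/12*a_4 + 1/12*a_5
  a_2 = 5/12*a_0 + 1/6*a_1 + 1/4*a_2 + 1/12*a_3 + 1/12*a_4 + 0*a_5
  a_3 = 1/12*a_0 + 1/6*a_1 + 1/3*a_2 + 1/4*a_3 + 1/12*a_4 + 1/12*a_5
  a_4 = 1/4*a_0 + 1/6*a_1 + 0*a_2 + 1/3*a_3 + 0*a_4 + 1/4*a_5

Substituting a_0 = 1 and a_5 = 0, rearrange to (I - Q) a = r where r[i] = P(i -> 0):
  [3/4, -1/6, -1/6, -1/12] . (a_1, a_2, a_3, a_4) = 1/4
  [-1/6, 3/4, -1/12, -1/12] . (a_1, a_2, a_3, a_4) = 5/12
  [-1/6, -1/3, 3/4, -1/12] . (a_1, a_2, a_3, a_4) = 1/12
  [-1/6, 0, -1/3, 1] . (a_1, a_2, a_3, a_4) = 1/4

Solving yields:
  a_1 = 4869/6394
  a_2 = 2801/3197
  a_3 = 4725/6394
  a_4 = 3985/6394

Starting state is 2, so the absorption probability is a_2 = 2801/3197.

Answer: 2801/3197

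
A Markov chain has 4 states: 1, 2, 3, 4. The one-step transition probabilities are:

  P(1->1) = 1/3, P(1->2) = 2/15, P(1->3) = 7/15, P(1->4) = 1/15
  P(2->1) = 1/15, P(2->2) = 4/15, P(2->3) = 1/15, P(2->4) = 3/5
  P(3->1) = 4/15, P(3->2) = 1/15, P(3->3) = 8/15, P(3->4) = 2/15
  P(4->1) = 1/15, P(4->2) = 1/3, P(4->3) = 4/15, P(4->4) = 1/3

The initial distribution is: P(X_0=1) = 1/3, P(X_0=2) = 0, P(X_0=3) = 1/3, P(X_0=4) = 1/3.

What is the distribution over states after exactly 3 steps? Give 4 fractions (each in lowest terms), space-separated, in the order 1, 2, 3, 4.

Answer: 2029/10125 358/2025 3841/10125 493/2025

Derivation:
Propagating the distribution step by step (d_{t+1} = d_t * P):
d_0 = (1=1/3, 2=0, 3=1/3, 4=1/3)
  d_1[1] = 1/3*1/3 + 0*1/15 + 1/3*4/15 + 1/3*1/15 = 2/9
  d_1[2] = 1/3*2/15 + 0*4/15 + 1/3*1/15 + 1/3*1/3 = 8/45
  d_1[3] = 1/3*7/15 + 0*1/15 + 1/3*8/15 + 1/3*4/15 = 19/45
  d_1[4] = 1/3*1/15 + 0*3/5 + 1/3*2/15 + 1/3*1/3 = 8/45
d_1 = (1=2/9, 2=8/45, 3=19/45, 4=8/45)
  d_2[1] = 2/9*1/3 + 8/45*1/15 + 19/45*4/15 + 8/45*1/15 = 142/675
  d_2[2] = 2/9*2/15 + 8/45*4/15 + 19/45*1/15 + 8/45*1/3 = 37/225
  d_2[3] = 2/9*7/15 + 8/45*1/15 + 19/45*8/15 + 8/45*4/15 = 262/675
  d_2[4] = 2/9*1/15 + 8/45*3/5 + 19/45*2/15 + 8/45*1/3 = 32/135
d_2 = (1=142/675, 2=37/225, 3=262/675, 4=32/135)
  d_3[1] = 142/675*1/3 + 37/225*1/15 + 262/675*4/15 + 32/135*1/15 = 2029/10125
  d_3[2] = 142/675*2/15 + 37/225*4/15 + 262/675*1/15 + 32/135*1/3 = 358/2025
  d_3[3] = 142/675*7/15 + 37/225*1/15 + 262/675*8/15 + 32/135*4/15 = 3841/10125
  d_3[4] = 142/675*1/15 + 37/225*3/5 + 262/675*2/15 + 32/135*1/3 = 493/2025
d_3 = (1=2029/10125, 2=358/2025, 3=3841/10125, 4=493/2025)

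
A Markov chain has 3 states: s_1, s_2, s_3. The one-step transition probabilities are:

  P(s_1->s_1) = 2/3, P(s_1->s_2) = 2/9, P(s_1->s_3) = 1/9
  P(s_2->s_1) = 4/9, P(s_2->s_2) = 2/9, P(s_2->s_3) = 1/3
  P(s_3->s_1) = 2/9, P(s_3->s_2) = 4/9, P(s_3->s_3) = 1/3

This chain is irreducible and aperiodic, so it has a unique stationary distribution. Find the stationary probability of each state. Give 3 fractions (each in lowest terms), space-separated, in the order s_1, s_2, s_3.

The stationary distribution satisfies pi = pi * P, i.e.:
  pi_s_1 = 2/3*pi_s_1 + 4/9*pi_s_2 + 2/9*pi_s_3
  pi_s_2 = 2/9*pi_s_1 + 2/9*pi_s_2 + 4/9*pi_s_3
  pi_s_3 = 1/9*pi_s_1 + 1/3*pi_s_2 + 1/3*pi_s_3
with normalization: pi_s_1 + pi_s_2 + pi_s_3 = 1.

Using the first 2 balance equations plus normalization, the linear system A*pi = b is:
  [-1/3, 4/9, 2/9] . pi = 0
  [2/9, -7/9, 4/9] . pi = 0
  [1, 1, 1] . pi = 1

Solving yields:
  pi_s_1 = 30/59
  pi_s_2 = 16/59
  pi_s_3 = 13/59

Verification (pi * P):
  30/59*2/3 + 16/59*4/9 + 13/59*2/9 = 30/59 = pi_s_1  (ok)
  30/59*2/9 + 16/59*2/9 + 13/59*4/9 = 16/59 = pi_s_2  (ok)
  30/59*1/9 + 16/59*1/3 + 13/59*1/3 = 13/59 = pi_s_3  (ok)

Answer: 30/59 16/59 13/59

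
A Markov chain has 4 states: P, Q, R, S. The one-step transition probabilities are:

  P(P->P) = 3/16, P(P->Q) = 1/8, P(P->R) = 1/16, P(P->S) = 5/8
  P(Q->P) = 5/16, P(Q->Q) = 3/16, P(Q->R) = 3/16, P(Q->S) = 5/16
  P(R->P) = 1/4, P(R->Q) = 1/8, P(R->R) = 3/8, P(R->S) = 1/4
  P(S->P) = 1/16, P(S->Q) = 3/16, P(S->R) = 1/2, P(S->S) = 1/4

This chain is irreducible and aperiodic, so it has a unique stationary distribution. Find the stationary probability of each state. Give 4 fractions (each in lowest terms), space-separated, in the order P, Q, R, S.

Answer: 806/4327 672/4327 1423/4327 1426/4327

Derivation:
The stationary distribution satisfies pi = pi * P, i.e.:
  pi_P = 3/16*pi_P + 5/16*pi_Q + 1/4*pi_R + 1/16*pi_S
  pi_Q = 1/8*pi_P + 3/16*pi_Q + 1/8*pi_R + 3/16*pi_S
  pi_R = 1/16*pi_P + 3/16*pi_Q + 3/8*pi_R + 1/2*pi_S
  pi_S = 5/8*pi_P + 5/16*pi_Q + 1/4*pi_R + 1/4*pi_S
with normalization: pi_P + pi_Q + pi_R + pi_S = 1.

Using the first 3 balance equations plus normalization, the linear system A*pi = b is:
  [-13/16, 5/16, 1/4, 1/16] . pi = 0
  [1/8, -13/16, 1/8, 3/16] . pi = 0
  [1/16, 3/16, -5/8, 1/2] . pi = 0
  [1, 1, 1, 1] . pi = 1

Solving yields:
  pi_P = 806/4327
  pi_Q = 672/4327
  pi_R = 1423/4327
  pi_S = 1426/4327

Verification (pi * P):
  806/4327*3/16 + 672/4327*5/16 + 1423/4327*1/4 + 1426/4327*1/16 = 806/4327 = pi_P  (ok)
  806/4327*1/8 + 672/4327*3/16 + 1423/4327*1/8 + 1426/4327*3/16 = 672/4327 = pi_Q  (ok)
  806/4327*1/16 + 672/4327*3/16 + 1423/4327*3/8 + 1426/4327*1/2 = 1423/4327 = pi_R  (ok)
  806/4327*5/8 + 672/4327*5/16 + 1423/4327*1/4 + 1426/4327*1/4 = 1426/4327 = pi_S  (ok)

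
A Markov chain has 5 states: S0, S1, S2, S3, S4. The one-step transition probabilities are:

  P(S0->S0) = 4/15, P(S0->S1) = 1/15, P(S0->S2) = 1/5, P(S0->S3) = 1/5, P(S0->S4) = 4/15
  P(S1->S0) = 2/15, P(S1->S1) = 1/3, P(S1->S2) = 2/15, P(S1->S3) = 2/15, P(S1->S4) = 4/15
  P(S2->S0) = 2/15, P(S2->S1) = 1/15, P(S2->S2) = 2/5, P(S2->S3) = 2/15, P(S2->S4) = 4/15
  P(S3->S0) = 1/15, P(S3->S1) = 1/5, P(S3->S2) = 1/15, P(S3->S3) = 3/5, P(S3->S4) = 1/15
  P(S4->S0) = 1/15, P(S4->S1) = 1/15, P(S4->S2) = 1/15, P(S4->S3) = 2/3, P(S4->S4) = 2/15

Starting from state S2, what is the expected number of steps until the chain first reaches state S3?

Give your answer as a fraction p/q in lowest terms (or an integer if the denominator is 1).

Answer: 1105/296

Derivation:
Let h_i = expected steps to first reach S3 from state i.
Boundary: h_S3 = 0.
First-step equations for the other states:
  h_S0 = 1 + 4/15*h_S0 + 1/15*h_S1 + 1/5*h_S2 + 1/5*h_S3 + 4/15*h_S4
  h_S1 = 1 + 2/15*h_S0 + 1/3*h_S1 + 2/15*h_S2 + 2/15*h_S3 + 4/15*h_S4
  h_S2 = 1 + 2/15*h_S0 + 1/15*h_S1 + 2/5*h_S2 + 2/15*h_S3 + 4/15*h_S4
  h_S4 = 1 + 1/15*h_S0 + 1/15*h_S1 + 1/15*h_S2 + 2/3*h_S3 + 2/15*h_S4

Substituting h_S3 = 0 and rearranging gives the linear system (I - Q) h = 1:
  [11/15, -1/15, -1/5, -4/15] . (h_S0, h_S1, h_S2, h_S4) = 1
  [-2/15, 2/3, -2/15, -4/15] . (h_S0, h_S1, h_S2, h_S4) = 1
  [-2/15, -1/15, 3/5, -4/15] . (h_S0, h_S1, h_S2, h_S4) = 1
  [-1/15, -1/15, -1/15, 13/15] . (h_S0, h_S1, h_S2, h_S4) = 1

Solving yields:
  h_S0 = 255/74
  h_S1 = 1105/296
  h_S2 = 1105/296
  h_S4 = 295/148

Starting state is S2, so the expected hitting time is h_S2 = 1105/296.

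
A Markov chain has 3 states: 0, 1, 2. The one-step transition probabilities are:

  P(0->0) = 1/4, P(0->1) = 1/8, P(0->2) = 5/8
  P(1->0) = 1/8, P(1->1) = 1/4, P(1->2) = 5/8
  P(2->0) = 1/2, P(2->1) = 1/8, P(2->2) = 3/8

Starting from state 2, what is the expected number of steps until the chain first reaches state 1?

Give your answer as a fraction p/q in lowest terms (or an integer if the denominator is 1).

Answer: 8

Derivation:
Let h_i = expected steps to first reach 1 from state i.
Boundary: h_1 = 0.
First-step equations for the other states:
  h_0 = 1 + 1/4*h_0 + 1/8*h_1 + 5/8*h_2
  h_2 = 1 + 1/2*h_0 + 1/8*h_1 + 3/8*h_2

Substituting h_1 = 0 and rearranging gives the linear system (I - Q) h = 1:
  [3/4, -5/8] . (h_0, h_2) = 1
  [-1/2, 5/8] . (h_0, h_2) = 1

Solving yields:
  h_0 = 8
  h_2 = 8

Starting state is 2, so the expected hitting time is h_2 = 8.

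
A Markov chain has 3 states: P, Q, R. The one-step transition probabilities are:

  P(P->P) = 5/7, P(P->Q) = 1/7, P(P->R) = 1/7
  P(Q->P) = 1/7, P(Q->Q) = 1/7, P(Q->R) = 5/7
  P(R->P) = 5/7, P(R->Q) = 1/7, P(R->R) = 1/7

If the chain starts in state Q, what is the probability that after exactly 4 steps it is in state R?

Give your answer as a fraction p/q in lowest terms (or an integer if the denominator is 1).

Computing P^4 by repeated multiplication:
P^1 =
  P: [5/7, 1/7, 1/7]
  Q: [1/7, 1/7, 5/7]
  R: [5/7, 1/7, 1/7]
P^2 =
  P: [31/49, 1/7, 11/49]
  Q: [31/49, 1/7, 11/49]
  R: [31/49, 1/7, 11/49]
P^3 =
  P: [31/49, 1/7, 11/49]
  Q: [31/49, 1/7, 11/49]
  R: [31/49, 1/7, 11/49]
P^4 =
  P: [31/49, 1/7, 11/49]
  Q: [31/49, 1/7, 11/49]
  R: [31/49, 1/7, 11/49]

(P^4)[Q -> R] = 11/49

Answer: 11/49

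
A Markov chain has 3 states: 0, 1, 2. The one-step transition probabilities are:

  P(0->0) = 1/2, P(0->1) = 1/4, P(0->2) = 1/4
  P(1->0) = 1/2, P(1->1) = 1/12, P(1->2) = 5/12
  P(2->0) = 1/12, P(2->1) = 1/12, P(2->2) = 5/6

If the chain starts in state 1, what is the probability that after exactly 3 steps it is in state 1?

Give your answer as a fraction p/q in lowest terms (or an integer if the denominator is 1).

Answer: 119/864

Derivation:
Computing P^3 by repeated multiplication:
P^1 =
  0: [1/2, 1/4, 1/4]
  1: [1/2, 1/12, 5/12]
  2: [1/12, 1/12, 5/6]
P^2 =
  0: [19/48, 1/6, 7/16]
  1: [47/144, 1/6, 73/144]
  2: [11/72, 7/72, 3/4]
P^3 =
  0: [61/192, 43/288, 307/576]
  1: [499/1728, 119/864, 991/1728]
  2: [3/16, 47/432, 19/27]

(P^3)[1 -> 1] = 119/864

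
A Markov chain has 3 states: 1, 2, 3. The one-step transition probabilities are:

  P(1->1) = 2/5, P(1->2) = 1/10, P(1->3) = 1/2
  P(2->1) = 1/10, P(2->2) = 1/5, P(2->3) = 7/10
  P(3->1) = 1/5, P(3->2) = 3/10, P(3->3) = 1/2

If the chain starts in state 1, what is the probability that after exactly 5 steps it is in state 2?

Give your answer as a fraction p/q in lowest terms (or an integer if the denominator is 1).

Answer: 23209/100000

Derivation:
Computing P^5 by repeated multiplication:
P^1 =
  1: [2/5, 1/10, 1/2]
  2: [1/10, 1/5, 7/10]
  3: [1/5, 3/10, 1/2]
P^2 =
  1: [27/100, 21/100, 13/25]
  2: [1/5, 13/50, 27/50]
  3: [21/100, 23/100, 14/25]
P^3 =
  1: [233/1000, 9/40, 271/500]
  2: [107/500, 117/500, 69/125]
  3: [219/1000, 47/200, 273/500]
P^4 =
  1: [2241/10000, 2309/10000, 109/200]
  2: [1097/5000, 1169/5000, 1367/2500]
  3: [2203/10000, 2327/10000, 547/1000]
P^5 =
  1: [22173/100000, 23209/100000, 27309/50000]
  2: [441/2000, 11637/50000, 13669/25000]
  3: [22079/100000, 23267/100000, 27327/50000]

(P^5)[1 -> 2] = 23209/100000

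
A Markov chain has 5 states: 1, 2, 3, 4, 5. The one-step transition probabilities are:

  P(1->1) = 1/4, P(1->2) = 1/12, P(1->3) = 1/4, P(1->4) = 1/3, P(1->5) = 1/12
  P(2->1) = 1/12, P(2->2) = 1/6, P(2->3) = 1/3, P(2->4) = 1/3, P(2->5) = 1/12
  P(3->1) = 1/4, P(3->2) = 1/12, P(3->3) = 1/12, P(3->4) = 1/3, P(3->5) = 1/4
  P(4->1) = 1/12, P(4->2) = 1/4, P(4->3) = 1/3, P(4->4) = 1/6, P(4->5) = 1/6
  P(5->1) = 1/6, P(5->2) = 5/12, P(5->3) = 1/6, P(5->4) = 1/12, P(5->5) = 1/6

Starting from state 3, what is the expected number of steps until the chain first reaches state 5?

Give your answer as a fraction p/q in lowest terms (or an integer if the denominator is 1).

Answer: 168/29

Derivation:
Let h_i = expected steps to first reach 5 from state i.
Boundary: h_5 = 0.
First-step equations for the other states:
  h_1 = 1 + 1/4*h_1 + 1/12*h_2 + 1/4*h_3 + 1/3*h_4 + 1/12*h_5
  h_2 = 1 + 1/12*h_1 + 1/6*h_2 + 1/3*h_3 + 1/3*h_4 + 1/12*h_5
  h_3 = 1 + 1/4*h_1 + 1/12*h_2 + 1/12*h_3 + 1/3*h_4 + 1/4*h_5
  h_4 = 1 + 1/12*h_1 + 1/4*h_2 + 1/3*h_3 + 1/6*h_4 + 1/6*h_5

Substituting h_5 = 0 and rearranging gives the linear system (I - Q) h = 1:
  [3/4, -1/12, -1/4, -1/3] . (h_1, h_2, h_3, h_4) = 1
  [-1/12, 5/6, -1/3, -1/3] . (h_1, h_2, h_3, h_4) = 1
  [-1/4, -1/12, 11/12, -1/3] . (h_1, h_2, h_3, h_4) = 1
  [-1/12, -1/4, -1/3, 5/6] . (h_1, h_2, h_3, h_4) = 1

Solving yields:
  h_1 = 196/29
  h_2 = 2128/319
  h_3 = 168/29
  h_4 = 1976/319

Starting state is 3, so the expected hitting time is h_3 = 168/29.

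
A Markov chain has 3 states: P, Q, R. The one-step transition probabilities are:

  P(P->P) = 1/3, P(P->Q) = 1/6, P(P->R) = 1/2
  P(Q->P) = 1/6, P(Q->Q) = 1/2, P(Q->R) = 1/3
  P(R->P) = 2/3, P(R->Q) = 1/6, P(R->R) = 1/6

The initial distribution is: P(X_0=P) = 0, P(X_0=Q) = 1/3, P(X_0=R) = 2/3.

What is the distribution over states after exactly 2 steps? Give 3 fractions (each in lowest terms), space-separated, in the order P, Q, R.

Answer: 13/36 7/27 41/108

Derivation:
Propagating the distribution step by step (d_{t+1} = d_t * P):
d_0 = (P=0, Q=1/3, R=2/3)
  d_1[P] = 0*1/3 + 1/3*1/6 + 2/3*2/3 = 1/2
  d_1[Q] = 0*1/6 + 1/3*1/2 + 2/3*1/6 = 5/18
  d_1[R] = 0*1/2 + 1/3*1/3 + 2/3*1/6 = 2/9
d_1 = (P=1/2, Q=5/18, R=2/9)
  d_2[P] = 1/2*1/3 + 5/18*1/6 + 2/9*2/3 = 13/36
  d_2[Q] = 1/2*1/6 + 5/18*1/2 + 2/9*1/6 = 7/27
  d_2[R] = 1/2*1/2 + 5/18*1/3 + 2/9*1/6 = 41/108
d_2 = (P=13/36, Q=7/27, R=41/108)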